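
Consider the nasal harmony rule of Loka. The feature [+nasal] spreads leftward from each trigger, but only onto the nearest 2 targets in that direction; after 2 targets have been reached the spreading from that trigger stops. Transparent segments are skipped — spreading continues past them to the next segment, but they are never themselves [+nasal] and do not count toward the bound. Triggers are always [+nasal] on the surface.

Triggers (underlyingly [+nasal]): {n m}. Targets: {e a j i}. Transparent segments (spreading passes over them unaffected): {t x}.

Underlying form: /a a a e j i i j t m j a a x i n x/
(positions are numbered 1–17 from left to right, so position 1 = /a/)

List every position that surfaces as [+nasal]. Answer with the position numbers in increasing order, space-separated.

From /m/ at 10 leftward: 9 /t/ transparent; 8 /j/ → [+nasal]; 7 /i/ → [+nasal]; bound reached.
From /n/ at 16 leftward: 15 /i/ → [+nasal]; 14 /x/ transparent; 13 /a/ → [+nasal]; bound reached.
Targets with no active source: positions 1 2 3 4 5 6 11 12 stay [-nasal].

7 8 10 13 15 16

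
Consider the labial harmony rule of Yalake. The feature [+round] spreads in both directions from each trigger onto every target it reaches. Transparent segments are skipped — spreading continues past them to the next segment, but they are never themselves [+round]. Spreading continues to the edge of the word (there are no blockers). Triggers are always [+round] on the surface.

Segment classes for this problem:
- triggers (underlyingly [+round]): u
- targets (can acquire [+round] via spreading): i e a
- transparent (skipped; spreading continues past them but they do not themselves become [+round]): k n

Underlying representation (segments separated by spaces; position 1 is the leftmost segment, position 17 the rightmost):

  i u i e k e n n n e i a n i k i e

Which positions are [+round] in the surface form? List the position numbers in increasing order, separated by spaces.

1 2 3 4 6 10 11 12 14 16 17

From /u/ at 2 rightward: 3 /i/ → [+round]; 4 /e/ → [+round]; 5 /k/ transparent; 6 /e/ → [+round]; 7 /n/ transparent; 8 /n/ transparent; 9 /n/ transparent; 10 /e/ → [+round]; 11 /i/ → [+round]; 12 /a/ → [+round]; 13 /n/ transparent; 14 /i/ → [+round]; 15 /k/ transparent; 16 /i/ → [+round]; 17 /e/ → [+round]; word edge.
From /u/ at 2 leftward: 1 /i/ → [+round]; word edge.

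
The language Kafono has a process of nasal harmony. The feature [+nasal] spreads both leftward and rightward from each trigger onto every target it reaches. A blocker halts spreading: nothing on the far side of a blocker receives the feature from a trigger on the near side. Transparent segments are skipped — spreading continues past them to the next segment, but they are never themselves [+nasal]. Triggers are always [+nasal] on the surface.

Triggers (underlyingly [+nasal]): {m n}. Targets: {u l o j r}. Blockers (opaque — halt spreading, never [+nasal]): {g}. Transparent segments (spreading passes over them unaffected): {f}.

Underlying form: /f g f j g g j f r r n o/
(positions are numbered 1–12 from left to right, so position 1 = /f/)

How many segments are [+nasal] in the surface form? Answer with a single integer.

From /n/ at 11 rightward: 12 /o/ → [+nasal]; word edge.
From /n/ at 11 leftward: 10 /r/ → [+nasal]; 9 /r/ → [+nasal]; 8 /f/ transparent; 7 /j/ → [+nasal]; 6 /g/ blocks.
Target with no active source: position 4 stays [-nasal].
[+nasal] positions on the surface: 7 9 10 11 12.

5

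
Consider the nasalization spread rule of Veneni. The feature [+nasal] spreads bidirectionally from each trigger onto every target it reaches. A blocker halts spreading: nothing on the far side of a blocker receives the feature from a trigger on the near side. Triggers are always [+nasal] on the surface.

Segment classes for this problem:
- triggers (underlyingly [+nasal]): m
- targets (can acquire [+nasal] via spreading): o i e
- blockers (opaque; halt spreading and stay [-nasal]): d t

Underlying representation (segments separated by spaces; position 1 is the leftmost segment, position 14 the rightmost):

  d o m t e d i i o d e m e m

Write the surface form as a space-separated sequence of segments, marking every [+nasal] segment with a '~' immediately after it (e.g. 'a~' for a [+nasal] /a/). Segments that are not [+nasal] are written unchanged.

d o~ m~ t e d i i o d e~ m~ e~ m~

From /m/ at 3 rightward: 4 /t/ blocks.
From /m/ at 3 leftward: 2 /o/ → [+nasal]; 1 /d/ blocks.
From /m/ at 12 rightward: 13 /e/ → [+nasal]; 14 /m/ is itself a trigger — this domain ends here.
From /m/ at 12 leftward: 11 /e/ → [+nasal]; 10 /d/ blocks.
From /m/ at 14 rightward: word edge.
From /m/ at 14 leftward: 13 /e/ → [+nasal]; 12 /m/ is itself a trigger — this domain ends here.
Targets with no active source: positions 5 7 8 9 stay [-nasal].
[+nasal] positions on the surface: 2 3 11 12 13 14.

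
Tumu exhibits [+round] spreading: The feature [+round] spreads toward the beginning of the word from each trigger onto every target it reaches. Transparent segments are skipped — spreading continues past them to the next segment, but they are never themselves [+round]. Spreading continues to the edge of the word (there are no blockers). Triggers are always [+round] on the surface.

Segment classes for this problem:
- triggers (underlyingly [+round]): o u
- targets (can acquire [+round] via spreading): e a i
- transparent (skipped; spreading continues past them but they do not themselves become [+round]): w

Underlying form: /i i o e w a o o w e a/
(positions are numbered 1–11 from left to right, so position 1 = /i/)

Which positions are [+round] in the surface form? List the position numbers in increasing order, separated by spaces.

From /o/ at 3 leftward: 2 /i/ → [+round]; 1 /i/ → [+round]; word edge.
From /o/ at 7 leftward: 6 /a/ → [+round]; 5 /w/ transparent; 4 /e/ → [+round]; 3 /o/ is itself a trigger — this domain ends here.
From /o/ at 8 leftward: 7 /o/ is itself a trigger — this domain ends here.
Targets with no active source: positions 10 11 stay [-round].

1 2 3 4 6 7 8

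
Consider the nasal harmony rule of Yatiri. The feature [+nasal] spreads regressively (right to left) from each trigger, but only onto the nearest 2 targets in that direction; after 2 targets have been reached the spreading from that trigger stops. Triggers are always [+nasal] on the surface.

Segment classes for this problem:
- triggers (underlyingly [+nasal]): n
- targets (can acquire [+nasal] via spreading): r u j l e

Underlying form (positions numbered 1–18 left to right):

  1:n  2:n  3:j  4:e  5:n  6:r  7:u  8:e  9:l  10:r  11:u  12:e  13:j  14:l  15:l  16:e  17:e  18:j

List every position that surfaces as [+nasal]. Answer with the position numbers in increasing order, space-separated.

From /n/ at 1 leftward: word edge.
From /n/ at 2 leftward: 1 /n/ is itself a trigger — this domain ends here.
From /n/ at 5 leftward: 4 /e/ → [+nasal]; 3 /j/ → [+nasal]; bound reached.
Targets with no active source: positions 6 7 8 9 10 11 12 13 14 15 16 17 18 stay [-nasal].

1 2 3 4 5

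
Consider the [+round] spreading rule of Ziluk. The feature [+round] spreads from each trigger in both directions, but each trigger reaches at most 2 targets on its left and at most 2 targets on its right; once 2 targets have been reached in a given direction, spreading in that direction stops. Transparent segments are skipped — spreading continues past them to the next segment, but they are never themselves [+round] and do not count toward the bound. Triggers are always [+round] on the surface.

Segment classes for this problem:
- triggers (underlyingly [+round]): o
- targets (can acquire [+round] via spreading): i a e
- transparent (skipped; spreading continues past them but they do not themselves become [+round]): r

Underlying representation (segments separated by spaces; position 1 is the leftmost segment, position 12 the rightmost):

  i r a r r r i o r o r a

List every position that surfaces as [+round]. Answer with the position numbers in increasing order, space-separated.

From /o/ at 8 rightward: 9 /r/ transparent; 10 /o/ is itself a trigger — this domain ends here.
From /o/ at 8 leftward: 7 /i/ → [+round]; 6 /r/ transparent; 5 /r/ transparent; 4 /r/ transparent; 3 /a/ → [+round]; bound reached.
From /o/ at 10 rightward: 11 /r/ transparent; 12 /a/ → [+round]; word edge.
From /o/ at 10 leftward: 9 /r/ transparent; 8 /o/ is itself a trigger — this domain ends here.
Target with no active source: position 1 stays [-round].

3 7 8 10 12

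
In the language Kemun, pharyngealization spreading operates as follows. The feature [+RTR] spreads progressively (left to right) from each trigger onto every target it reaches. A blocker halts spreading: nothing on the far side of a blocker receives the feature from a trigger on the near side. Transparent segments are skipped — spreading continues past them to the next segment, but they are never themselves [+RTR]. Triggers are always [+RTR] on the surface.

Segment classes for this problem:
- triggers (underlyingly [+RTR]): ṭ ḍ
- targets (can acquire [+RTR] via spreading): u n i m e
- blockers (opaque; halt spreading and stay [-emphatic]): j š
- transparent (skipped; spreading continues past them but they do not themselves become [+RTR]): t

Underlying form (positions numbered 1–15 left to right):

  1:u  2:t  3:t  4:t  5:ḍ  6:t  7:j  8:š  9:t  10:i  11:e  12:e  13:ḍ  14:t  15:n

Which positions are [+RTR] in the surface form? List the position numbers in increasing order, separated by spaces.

5 13 15

From /ḍ/ at 5 rightward: 6 /t/ transparent; 7 /j/ blocks.
From /ḍ/ at 13 rightward: 14 /t/ transparent; 15 /n/ → [+RTR]; word edge.
Targets with no active source: positions 1 10 11 12 stay [-emphatic].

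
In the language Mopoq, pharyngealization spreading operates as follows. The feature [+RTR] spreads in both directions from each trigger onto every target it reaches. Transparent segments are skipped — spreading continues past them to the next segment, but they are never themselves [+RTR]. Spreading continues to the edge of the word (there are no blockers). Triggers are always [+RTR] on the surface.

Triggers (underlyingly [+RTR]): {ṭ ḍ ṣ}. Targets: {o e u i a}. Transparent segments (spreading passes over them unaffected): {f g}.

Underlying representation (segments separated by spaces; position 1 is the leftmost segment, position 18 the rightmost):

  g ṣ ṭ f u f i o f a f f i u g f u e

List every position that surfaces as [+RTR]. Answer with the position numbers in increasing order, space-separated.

2 3 5 7 8 10 13 14 17 18

From /ṣ/ at 2 rightward: 3 /ṭ/ is itself a trigger — this domain ends here.
From /ṣ/ at 2 leftward: 1 /g/ transparent; word edge.
From /ṭ/ at 3 rightward: 4 /f/ transparent; 5 /u/ → [+RTR]; 6 /f/ transparent; 7 /i/ → [+RTR]; 8 /o/ → [+RTR]; 9 /f/ transparent; 10 /a/ → [+RTR]; 11 /f/ transparent; 12 /f/ transparent; 13 /i/ → [+RTR]; 14 /u/ → [+RTR]; 15 /g/ transparent; 16 /f/ transparent; 17 /u/ → [+RTR]; 18 /e/ → [+RTR]; word edge.
From /ṭ/ at 3 leftward: 2 /ṣ/ is itself a trigger — this domain ends here.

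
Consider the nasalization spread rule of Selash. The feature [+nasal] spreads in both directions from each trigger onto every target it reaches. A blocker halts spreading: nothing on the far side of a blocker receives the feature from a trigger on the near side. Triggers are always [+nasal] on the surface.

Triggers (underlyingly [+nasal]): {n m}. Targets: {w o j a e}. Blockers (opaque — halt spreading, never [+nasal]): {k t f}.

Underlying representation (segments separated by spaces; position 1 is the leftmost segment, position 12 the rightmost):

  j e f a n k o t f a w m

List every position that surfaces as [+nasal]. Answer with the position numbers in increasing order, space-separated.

From /n/ at 5 rightward: 6 /k/ blocks.
From /n/ at 5 leftward: 4 /a/ → [+nasal]; 3 /f/ blocks.
From /m/ at 12 rightward: word edge.
From /m/ at 12 leftward: 11 /w/ → [+nasal]; 10 /a/ → [+nasal]; 9 /f/ blocks.
Targets with no active source: positions 1 2 7 stay [-nasal].

4 5 10 11 12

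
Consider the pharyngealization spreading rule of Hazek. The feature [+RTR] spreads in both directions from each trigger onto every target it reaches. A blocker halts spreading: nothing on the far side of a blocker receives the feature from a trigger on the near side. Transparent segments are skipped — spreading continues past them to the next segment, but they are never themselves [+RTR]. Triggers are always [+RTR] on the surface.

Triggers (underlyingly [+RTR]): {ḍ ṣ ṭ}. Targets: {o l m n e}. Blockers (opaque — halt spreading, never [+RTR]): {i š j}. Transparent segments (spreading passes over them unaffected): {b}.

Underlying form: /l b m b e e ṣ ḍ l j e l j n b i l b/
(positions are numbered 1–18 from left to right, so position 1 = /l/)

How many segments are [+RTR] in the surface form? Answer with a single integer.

From /ṣ/ at 7 rightward: 8 /ḍ/ is itself a trigger — this domain ends here.
From /ṣ/ at 7 leftward: 6 /e/ → [+RTR]; 5 /e/ → [+RTR]; 4 /b/ transparent; 3 /m/ → [+RTR]; 2 /b/ transparent; 1 /l/ → [+RTR]; word edge.
From /ḍ/ at 8 rightward: 9 /l/ → [+RTR]; 10 /j/ blocks.
From /ḍ/ at 8 leftward: 7 /ṣ/ is itself a trigger — this domain ends here.
Targets with no active source: positions 11 12 14 17 stay [-emphatic].
[+RTR] positions on the surface: 1 3 5 6 7 8 9.

7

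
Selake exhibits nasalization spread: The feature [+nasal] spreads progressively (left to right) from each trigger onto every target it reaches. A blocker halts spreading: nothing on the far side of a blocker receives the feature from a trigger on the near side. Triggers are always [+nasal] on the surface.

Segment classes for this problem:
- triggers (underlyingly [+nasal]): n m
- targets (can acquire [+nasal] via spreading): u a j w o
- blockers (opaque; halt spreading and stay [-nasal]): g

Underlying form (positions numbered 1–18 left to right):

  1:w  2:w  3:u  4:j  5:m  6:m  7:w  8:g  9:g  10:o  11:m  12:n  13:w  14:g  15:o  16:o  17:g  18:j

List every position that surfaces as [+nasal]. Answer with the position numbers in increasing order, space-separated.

5 6 7 11 12 13

From /m/ at 5 rightward: 6 /m/ is itself a trigger — this domain ends here.
From /m/ at 6 rightward: 7 /w/ → [+nasal]; 8 /g/ blocks.
From /m/ at 11 rightward: 12 /n/ is itself a trigger — this domain ends here.
From /n/ at 12 rightward: 13 /w/ → [+nasal]; 14 /g/ blocks.
Targets with no active source: positions 1 2 3 4 10 15 16 18 stay [-nasal].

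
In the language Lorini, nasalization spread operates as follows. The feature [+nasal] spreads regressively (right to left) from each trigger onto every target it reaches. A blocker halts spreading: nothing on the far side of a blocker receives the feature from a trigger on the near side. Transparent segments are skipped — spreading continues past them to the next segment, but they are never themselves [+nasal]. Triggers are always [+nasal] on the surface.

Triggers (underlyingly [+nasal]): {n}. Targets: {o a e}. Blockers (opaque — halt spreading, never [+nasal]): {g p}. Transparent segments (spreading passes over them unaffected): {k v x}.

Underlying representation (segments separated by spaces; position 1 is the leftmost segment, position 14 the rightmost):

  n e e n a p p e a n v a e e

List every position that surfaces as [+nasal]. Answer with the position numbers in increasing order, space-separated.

From /n/ at 1 leftward: word edge.
From /n/ at 4 leftward: 3 /e/ → [+nasal]; 2 /e/ → [+nasal]; 1 /n/ is itself a trigger — this domain ends here.
From /n/ at 10 leftward: 9 /a/ → [+nasal]; 8 /e/ → [+nasal]; 7 /p/ blocks.
Targets with no active source: positions 5 12 13 14 stay [-nasal].

1 2 3 4 8 9 10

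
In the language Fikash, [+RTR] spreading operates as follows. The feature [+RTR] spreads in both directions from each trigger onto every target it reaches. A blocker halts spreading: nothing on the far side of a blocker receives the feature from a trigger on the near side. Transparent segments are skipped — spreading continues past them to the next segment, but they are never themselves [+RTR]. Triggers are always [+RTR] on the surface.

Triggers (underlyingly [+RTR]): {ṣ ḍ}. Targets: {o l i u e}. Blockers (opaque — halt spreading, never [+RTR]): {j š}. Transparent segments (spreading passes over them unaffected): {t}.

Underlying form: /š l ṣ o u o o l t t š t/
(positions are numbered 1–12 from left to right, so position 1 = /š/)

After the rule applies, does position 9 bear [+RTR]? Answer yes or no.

From /ṣ/ at 3 rightward: 4 /o/ → [+RTR]; 5 /u/ → [+RTR]; 6 /o/ → [+RTR]; 7 /o/ → [+RTR]; 8 /l/ → [+RTR]; 9 /t/ transparent; 10 /t/ transparent; 11 /š/ blocks.
From /ṣ/ at 3 leftward: 2 /l/ → [+RTR]; 1 /š/ blocks.
[+RTR] positions on the surface: 2 3 4 5 6 7 8.

no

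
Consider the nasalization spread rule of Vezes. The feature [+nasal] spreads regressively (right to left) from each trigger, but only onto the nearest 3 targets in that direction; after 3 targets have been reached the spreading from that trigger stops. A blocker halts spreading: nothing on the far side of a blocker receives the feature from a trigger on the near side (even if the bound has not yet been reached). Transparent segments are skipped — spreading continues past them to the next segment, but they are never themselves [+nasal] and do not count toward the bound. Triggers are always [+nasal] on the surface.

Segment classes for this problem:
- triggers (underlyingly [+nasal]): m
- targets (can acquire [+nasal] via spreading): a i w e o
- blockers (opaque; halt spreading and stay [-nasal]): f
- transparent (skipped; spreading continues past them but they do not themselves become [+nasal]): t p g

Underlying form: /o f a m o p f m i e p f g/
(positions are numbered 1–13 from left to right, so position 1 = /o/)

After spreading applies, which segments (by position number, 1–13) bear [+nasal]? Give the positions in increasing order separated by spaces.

3 4 8

From /m/ at 4 leftward: 3 /a/ → [+nasal]; 2 /f/ blocks.
From /m/ at 8 leftward: 7 /f/ blocks.
Targets with no active source: positions 1 5 9 10 stay [-nasal].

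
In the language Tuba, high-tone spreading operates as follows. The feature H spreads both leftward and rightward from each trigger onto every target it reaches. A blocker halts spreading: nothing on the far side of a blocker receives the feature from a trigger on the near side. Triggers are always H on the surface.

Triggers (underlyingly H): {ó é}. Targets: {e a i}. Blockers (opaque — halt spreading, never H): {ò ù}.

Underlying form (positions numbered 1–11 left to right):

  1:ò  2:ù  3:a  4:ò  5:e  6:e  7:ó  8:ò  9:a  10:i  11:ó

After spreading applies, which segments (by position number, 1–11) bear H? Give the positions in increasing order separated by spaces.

5 6 7 9 10 11

From /ó/ at 7 rightward: 8 /ò/ blocks.
From /ó/ at 7 leftward: 6 /e/ → H; 5 /e/ → H; 4 /ò/ blocks.
From /ó/ at 11 rightward: word edge.
From /ó/ at 11 leftward: 10 /i/ → H; 9 /a/ → H; 8 /ò/ blocks.
Target with no active source: position 3 stays [-high tone].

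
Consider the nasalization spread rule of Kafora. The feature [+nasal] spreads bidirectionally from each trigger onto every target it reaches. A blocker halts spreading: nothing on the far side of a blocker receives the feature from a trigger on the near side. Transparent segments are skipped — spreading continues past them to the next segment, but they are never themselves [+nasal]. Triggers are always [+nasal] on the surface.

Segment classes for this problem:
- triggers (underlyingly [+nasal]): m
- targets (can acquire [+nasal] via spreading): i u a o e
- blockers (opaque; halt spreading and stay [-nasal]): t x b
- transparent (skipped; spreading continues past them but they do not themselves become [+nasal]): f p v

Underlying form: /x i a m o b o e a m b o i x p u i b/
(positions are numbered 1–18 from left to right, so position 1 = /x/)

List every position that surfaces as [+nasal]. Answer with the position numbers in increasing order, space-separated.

From /m/ at 4 rightward: 5 /o/ → [+nasal]; 6 /b/ blocks.
From /m/ at 4 leftward: 3 /a/ → [+nasal]; 2 /i/ → [+nasal]; 1 /x/ blocks.
From /m/ at 10 rightward: 11 /b/ blocks.
From /m/ at 10 leftward: 9 /a/ → [+nasal]; 8 /e/ → [+nasal]; 7 /o/ → [+nasal]; 6 /b/ blocks.
Targets with no active source: positions 12 13 16 17 stay [-nasal].

2 3 4 5 7 8 9 10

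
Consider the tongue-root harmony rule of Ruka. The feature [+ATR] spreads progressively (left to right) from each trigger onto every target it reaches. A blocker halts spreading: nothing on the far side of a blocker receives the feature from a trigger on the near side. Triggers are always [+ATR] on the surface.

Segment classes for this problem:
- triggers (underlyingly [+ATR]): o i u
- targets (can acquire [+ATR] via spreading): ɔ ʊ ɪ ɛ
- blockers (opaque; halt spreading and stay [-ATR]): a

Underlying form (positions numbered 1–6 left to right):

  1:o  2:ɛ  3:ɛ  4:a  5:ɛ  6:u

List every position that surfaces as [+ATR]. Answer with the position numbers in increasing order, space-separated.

1 2 3 6

From /o/ at 1 rightward: 2 /ɛ/ → [+ATR]; 3 /ɛ/ → [+ATR]; 4 /a/ blocks.
From /u/ at 6 rightward: word edge.
Target with no active source: position 5 stays [-ATR].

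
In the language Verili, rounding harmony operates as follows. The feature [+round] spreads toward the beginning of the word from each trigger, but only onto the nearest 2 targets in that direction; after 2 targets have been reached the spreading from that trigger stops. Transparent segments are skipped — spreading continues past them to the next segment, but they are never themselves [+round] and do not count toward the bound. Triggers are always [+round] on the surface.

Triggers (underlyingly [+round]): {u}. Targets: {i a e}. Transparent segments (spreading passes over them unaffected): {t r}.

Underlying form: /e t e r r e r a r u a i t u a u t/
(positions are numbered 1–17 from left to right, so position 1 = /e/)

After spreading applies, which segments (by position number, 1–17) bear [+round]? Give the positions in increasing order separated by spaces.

6 8 10 11 12 14 15 16

From /u/ at 10 leftward: 9 /r/ transparent; 8 /a/ → [+round]; 7 /r/ transparent; 6 /e/ → [+round]; bound reached.
From /u/ at 14 leftward: 13 /t/ transparent; 12 /i/ → [+round]; 11 /a/ → [+round]; bound reached.
From /u/ at 16 leftward: 15 /a/ → [+round]; 14 /u/ is itself a trigger — this domain ends here.
Targets with no active source: positions 1 3 stay [-round].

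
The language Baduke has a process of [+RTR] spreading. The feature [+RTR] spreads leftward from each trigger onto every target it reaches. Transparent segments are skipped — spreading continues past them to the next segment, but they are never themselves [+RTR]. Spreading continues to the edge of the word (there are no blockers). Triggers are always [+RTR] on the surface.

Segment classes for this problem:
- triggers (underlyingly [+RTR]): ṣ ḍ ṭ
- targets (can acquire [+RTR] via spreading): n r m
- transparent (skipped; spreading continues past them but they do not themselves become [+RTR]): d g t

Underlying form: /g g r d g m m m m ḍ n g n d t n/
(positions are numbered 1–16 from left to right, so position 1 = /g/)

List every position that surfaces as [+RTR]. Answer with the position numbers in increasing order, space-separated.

3 6 7 8 9 10

From /ḍ/ at 10 leftward: 9 /m/ → [+RTR]; 8 /m/ → [+RTR]; 7 /m/ → [+RTR]; 6 /m/ → [+RTR]; 5 /g/ transparent; 4 /d/ transparent; 3 /r/ → [+RTR]; 2 /g/ transparent; 1 /g/ transparent; word edge.
Targets with no active source: positions 11 13 16 stay [-emphatic].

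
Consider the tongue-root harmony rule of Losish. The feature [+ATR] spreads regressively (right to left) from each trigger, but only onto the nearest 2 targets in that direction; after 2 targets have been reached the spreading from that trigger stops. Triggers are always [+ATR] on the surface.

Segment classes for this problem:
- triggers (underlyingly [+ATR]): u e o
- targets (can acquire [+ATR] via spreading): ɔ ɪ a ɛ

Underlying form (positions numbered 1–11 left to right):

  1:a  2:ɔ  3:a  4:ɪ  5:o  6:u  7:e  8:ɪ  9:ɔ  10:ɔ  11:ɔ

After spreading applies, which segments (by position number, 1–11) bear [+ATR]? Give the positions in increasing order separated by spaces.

From /o/ at 5 leftward: 4 /ɪ/ → [+ATR]; 3 /a/ → [+ATR]; bound reached.
From /u/ at 6 leftward: 5 /o/ is itself a trigger — this domain ends here.
From /e/ at 7 leftward: 6 /u/ is itself a trigger — this domain ends here.
Targets with no active source: positions 1 2 8 9 10 11 stay [-ATR].

3 4 5 6 7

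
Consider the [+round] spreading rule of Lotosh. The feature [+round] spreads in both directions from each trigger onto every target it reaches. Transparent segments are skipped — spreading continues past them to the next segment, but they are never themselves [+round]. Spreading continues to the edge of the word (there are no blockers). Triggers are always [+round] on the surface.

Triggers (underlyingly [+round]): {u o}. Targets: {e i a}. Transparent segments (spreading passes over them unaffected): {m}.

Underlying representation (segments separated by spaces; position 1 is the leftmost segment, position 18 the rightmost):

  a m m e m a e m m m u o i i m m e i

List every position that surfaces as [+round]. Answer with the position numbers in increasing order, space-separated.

From /u/ at 11 rightward: 12 /o/ is itself a trigger — this domain ends here.
From /u/ at 11 leftward: 10 /m/ transparent; 9 /m/ transparent; 8 /m/ transparent; 7 /e/ → [+round]; 6 /a/ → [+round]; 5 /m/ transparent; 4 /e/ → [+round]; 3 /m/ transparent; 2 /m/ transparent; 1 /a/ → [+round]; word edge.
From /o/ at 12 rightward: 13 /i/ → [+round]; 14 /i/ → [+round]; 15 /m/ transparent; 16 /m/ transparent; 17 /e/ → [+round]; 18 /i/ → [+round]; word edge.
From /o/ at 12 leftward: 11 /u/ is itself a trigger — this domain ends here.

1 4 6 7 11 12 13 14 17 18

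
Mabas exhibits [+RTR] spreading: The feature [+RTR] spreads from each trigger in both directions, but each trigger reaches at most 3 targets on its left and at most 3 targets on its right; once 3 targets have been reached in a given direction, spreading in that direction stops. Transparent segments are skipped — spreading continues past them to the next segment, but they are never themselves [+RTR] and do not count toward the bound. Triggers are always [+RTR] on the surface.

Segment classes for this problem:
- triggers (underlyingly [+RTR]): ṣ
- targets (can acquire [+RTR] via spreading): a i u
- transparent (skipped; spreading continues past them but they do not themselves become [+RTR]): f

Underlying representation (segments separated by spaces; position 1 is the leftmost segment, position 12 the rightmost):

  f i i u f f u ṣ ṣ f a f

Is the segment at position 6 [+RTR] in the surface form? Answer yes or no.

From /ṣ/ at 8 rightward: 9 /ṣ/ is itself a trigger — this domain ends here.
From /ṣ/ at 8 leftward: 7 /u/ → [+RTR]; 6 /f/ transparent; 5 /f/ transparent; 4 /u/ → [+RTR]; 3 /i/ → [+RTR]; bound reached.
From /ṣ/ at 9 rightward: 10 /f/ transparent; 11 /a/ → [+RTR]; 12 /f/ transparent; word edge.
From /ṣ/ at 9 leftward: 8 /ṣ/ is itself a trigger — this domain ends here.
Target with no active source: position 2 stays [-emphatic].
[+RTR] positions on the surface: 3 4 7 8 9 11.

no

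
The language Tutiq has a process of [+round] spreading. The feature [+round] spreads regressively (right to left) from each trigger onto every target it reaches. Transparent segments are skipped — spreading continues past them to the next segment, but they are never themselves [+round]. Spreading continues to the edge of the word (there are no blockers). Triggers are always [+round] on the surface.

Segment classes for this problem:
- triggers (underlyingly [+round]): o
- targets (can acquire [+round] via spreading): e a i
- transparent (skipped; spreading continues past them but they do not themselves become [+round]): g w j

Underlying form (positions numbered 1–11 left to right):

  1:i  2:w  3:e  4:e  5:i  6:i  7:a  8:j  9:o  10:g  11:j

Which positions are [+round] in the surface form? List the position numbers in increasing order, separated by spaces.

1 3 4 5 6 7 9

From /o/ at 9 leftward: 8 /j/ transparent; 7 /a/ → [+round]; 6 /i/ → [+round]; 5 /i/ → [+round]; 4 /e/ → [+round]; 3 /e/ → [+round]; 2 /w/ transparent; 1 /i/ → [+round]; word edge.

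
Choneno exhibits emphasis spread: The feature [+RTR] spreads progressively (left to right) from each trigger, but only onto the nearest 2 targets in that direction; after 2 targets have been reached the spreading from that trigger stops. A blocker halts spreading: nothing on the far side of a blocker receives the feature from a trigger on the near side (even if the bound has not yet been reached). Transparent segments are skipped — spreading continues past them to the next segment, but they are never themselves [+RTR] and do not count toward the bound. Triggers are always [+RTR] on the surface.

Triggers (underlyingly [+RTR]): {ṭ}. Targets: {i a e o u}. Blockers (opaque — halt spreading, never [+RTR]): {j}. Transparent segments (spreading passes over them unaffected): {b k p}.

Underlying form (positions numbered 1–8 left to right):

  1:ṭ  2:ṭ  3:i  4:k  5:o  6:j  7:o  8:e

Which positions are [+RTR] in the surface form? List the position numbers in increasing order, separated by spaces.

From /ṭ/ at 1 rightward: 2 /ṭ/ is itself a trigger — this domain ends here.
From /ṭ/ at 2 rightward: 3 /i/ → [+RTR]; 4 /k/ transparent; 5 /o/ → [+RTR]; bound reached.
Targets with no active source: positions 7 8 stay [-emphatic].

1 2 3 5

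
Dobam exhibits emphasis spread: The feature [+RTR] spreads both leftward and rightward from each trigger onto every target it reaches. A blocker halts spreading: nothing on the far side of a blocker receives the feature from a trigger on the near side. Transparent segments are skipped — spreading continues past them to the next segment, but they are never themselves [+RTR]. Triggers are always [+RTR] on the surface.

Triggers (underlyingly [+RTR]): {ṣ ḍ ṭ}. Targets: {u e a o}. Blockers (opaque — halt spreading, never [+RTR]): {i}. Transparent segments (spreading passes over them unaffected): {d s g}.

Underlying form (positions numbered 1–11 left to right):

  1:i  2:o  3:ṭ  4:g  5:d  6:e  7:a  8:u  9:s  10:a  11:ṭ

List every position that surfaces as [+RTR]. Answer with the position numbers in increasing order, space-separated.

2 3 6 7 8 10 11

From /ṭ/ at 3 rightward: 4 /g/ transparent; 5 /d/ transparent; 6 /e/ → [+RTR]; 7 /a/ → [+RTR]; 8 /u/ → [+RTR]; 9 /s/ transparent; 10 /a/ → [+RTR]; 11 /ṭ/ is itself a trigger — this domain ends here.
From /ṭ/ at 3 leftward: 2 /o/ → [+RTR]; 1 /i/ blocks.
From /ṭ/ at 11 rightward: word edge.
From /ṭ/ at 11 leftward: 10 /a/ → [+RTR]; 9 /s/ transparent; 8 /u/ → [+RTR]; 7 /a/ → [+RTR]; 6 /e/ → [+RTR]; 5 /d/ transparent; 4 /g/ transparent; 3 /ṭ/ is itself a trigger — this domain ends here.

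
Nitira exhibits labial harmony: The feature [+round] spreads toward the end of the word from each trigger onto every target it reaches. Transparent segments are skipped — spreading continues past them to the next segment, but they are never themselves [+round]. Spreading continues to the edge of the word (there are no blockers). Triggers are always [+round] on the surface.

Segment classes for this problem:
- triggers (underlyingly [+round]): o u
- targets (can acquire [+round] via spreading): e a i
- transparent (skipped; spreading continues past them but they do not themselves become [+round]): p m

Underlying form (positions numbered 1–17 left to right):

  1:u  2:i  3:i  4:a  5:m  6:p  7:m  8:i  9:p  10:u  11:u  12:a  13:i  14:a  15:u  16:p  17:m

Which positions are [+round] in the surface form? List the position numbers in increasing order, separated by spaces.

1 2 3 4 8 10 11 12 13 14 15

From /u/ at 1 rightward: 2 /i/ → [+round]; 3 /i/ → [+round]; 4 /a/ → [+round]; 5 /m/ transparent; 6 /p/ transparent; 7 /m/ transparent; 8 /i/ → [+round]; 9 /p/ transparent; 10 /u/ is itself a trigger — this domain ends here.
From /u/ at 10 rightward: 11 /u/ is itself a trigger — this domain ends here.
From /u/ at 11 rightward: 12 /a/ → [+round]; 13 /i/ → [+round]; 14 /a/ → [+round]; 15 /u/ is itself a trigger — this domain ends here.
From /u/ at 15 rightward: 16 /p/ transparent; 17 /m/ transparent; word edge.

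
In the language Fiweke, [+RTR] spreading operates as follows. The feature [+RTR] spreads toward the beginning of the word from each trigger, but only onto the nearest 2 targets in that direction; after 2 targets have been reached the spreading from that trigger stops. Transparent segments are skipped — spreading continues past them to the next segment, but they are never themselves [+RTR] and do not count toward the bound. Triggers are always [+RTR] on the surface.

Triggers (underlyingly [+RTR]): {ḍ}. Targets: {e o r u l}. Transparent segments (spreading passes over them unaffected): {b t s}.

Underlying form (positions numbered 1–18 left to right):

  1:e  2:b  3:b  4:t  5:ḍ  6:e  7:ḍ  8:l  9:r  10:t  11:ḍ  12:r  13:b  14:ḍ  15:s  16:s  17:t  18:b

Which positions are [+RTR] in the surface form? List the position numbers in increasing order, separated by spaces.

1 5 6 7 8 9 11 12 14

From /ḍ/ at 5 leftward: 4 /t/ transparent; 3 /b/ transparent; 2 /b/ transparent; 1 /e/ → [+RTR]; word edge.
From /ḍ/ at 7 leftward: 6 /e/ → [+RTR]; 5 /ḍ/ is itself a trigger — this domain ends here.
From /ḍ/ at 11 leftward: 10 /t/ transparent; 9 /r/ → [+RTR]; 8 /l/ → [+RTR]; bound reached.
From /ḍ/ at 14 leftward: 13 /b/ transparent; 12 /r/ → [+RTR]; 11 /ḍ/ is itself a trigger — this domain ends here.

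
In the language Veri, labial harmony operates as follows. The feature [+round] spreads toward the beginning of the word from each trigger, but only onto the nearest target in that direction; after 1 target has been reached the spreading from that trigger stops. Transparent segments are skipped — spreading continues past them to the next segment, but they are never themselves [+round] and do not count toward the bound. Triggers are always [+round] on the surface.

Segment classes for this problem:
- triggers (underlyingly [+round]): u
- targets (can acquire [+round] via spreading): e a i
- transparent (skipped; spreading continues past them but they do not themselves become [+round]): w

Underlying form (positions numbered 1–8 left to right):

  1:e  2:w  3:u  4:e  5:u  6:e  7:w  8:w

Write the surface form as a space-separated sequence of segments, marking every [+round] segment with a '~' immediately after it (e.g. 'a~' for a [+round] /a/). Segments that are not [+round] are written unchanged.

From /u/ at 3 leftward: 2 /w/ transparent; 1 /e/ → [+round]; bound reached.
From /u/ at 5 leftward: 4 /e/ → [+round]; bound reached.
Target with no active source: position 6 stays [-round].
[+round] positions on the surface: 1 3 4 5.

e~ w u~ e~ u~ e w w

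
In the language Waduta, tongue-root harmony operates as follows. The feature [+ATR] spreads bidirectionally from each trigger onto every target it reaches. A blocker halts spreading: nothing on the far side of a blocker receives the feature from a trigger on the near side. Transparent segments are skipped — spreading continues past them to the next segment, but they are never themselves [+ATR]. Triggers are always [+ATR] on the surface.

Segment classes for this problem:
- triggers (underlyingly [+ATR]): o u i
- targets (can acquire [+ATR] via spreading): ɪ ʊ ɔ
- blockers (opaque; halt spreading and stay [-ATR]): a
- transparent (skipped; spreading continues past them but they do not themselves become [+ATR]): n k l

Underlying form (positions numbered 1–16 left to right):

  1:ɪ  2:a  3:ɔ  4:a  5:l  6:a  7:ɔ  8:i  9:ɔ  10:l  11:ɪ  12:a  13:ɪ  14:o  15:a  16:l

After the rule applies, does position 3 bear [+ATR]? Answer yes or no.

From /i/ at 8 rightward: 9 /ɔ/ → [+ATR]; 10 /l/ transparent; 11 /ɪ/ → [+ATR]; 12 /a/ blocks.
From /i/ at 8 leftward: 7 /ɔ/ → [+ATR]; 6 /a/ blocks.
From /o/ at 14 rightward: 15 /a/ blocks.
From /o/ at 14 leftward: 13 /ɪ/ → [+ATR]; 12 /a/ blocks.
Targets with no active source: positions 1 3 stay [-ATR].
[+ATR] positions on the surface: 7 8 9 11 13 14.

no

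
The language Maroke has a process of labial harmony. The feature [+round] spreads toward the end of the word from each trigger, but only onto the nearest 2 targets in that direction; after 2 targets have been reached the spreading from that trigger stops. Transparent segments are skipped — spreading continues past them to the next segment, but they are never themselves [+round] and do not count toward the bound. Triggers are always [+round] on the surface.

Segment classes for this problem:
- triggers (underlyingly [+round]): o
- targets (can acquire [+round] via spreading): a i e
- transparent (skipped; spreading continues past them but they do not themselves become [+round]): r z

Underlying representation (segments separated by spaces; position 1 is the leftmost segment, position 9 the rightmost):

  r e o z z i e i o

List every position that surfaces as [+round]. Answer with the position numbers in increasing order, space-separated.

3 6 7 9

From /o/ at 3 rightward: 4 /z/ transparent; 5 /z/ transparent; 6 /i/ → [+round]; 7 /e/ → [+round]; bound reached.
From /o/ at 9 rightward: word edge.
Targets with no active source: positions 2 8 stay [-round].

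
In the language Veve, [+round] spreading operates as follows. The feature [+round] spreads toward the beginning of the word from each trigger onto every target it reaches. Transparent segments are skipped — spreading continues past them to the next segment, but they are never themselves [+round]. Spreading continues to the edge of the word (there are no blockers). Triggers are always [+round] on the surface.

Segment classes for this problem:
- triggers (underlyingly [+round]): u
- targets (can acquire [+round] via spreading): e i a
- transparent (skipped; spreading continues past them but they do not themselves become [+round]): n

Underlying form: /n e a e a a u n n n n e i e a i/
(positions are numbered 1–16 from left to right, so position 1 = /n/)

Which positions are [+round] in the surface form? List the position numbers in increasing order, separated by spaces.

2 3 4 5 6 7

From /u/ at 7 leftward: 6 /a/ → [+round]; 5 /a/ → [+round]; 4 /e/ → [+round]; 3 /a/ → [+round]; 2 /e/ → [+round]; 1 /n/ transparent; word edge.
Targets with no active source: positions 12 13 14 15 16 stay [-round].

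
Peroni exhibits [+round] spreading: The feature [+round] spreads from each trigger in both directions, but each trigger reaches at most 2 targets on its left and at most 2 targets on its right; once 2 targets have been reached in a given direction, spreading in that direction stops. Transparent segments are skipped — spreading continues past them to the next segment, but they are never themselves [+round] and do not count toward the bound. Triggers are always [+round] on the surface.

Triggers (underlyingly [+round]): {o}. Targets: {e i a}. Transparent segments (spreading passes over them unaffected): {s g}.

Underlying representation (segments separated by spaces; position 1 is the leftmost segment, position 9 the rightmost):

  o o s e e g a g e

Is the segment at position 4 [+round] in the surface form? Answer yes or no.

yes

From /o/ at 1 rightward: 2 /o/ is itself a trigger — this domain ends here.
From /o/ at 1 leftward: word edge.
From /o/ at 2 rightward: 3 /s/ transparent; 4 /e/ → [+round]; 5 /e/ → [+round]; bound reached.
From /o/ at 2 leftward: 1 /o/ is itself a trigger — this domain ends here.
Targets with no active source: positions 7 9 stay [-round].
[+round] positions on the surface: 1 2 4 5.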